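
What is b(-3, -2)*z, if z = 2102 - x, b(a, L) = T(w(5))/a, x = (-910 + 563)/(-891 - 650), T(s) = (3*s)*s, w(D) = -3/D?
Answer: -5829903/7705 ≈ -756.64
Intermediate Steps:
T(s) = 3*s²
x = 347/1541 (x = -347/(-1541) = -347*(-1/1541) = 347/1541 ≈ 0.22518)
b(a, L) = 27/(25*a) (b(a, L) = (3*(-3/5)²)/a = (3*(-3*⅕)²)/a = (3*(-⅗)²)/a = (3*(9/25))/a = 27/(25*a))
z = 3238835/1541 (z = 2102 - 1*347/1541 = 2102 - 347/1541 = 3238835/1541 ≈ 2101.8)
b(-3, -2)*z = ((27/25)/(-3))*(3238835/1541) = ((27/25)*(-⅓))*(3238835/1541) = -9/25*3238835/1541 = -5829903/7705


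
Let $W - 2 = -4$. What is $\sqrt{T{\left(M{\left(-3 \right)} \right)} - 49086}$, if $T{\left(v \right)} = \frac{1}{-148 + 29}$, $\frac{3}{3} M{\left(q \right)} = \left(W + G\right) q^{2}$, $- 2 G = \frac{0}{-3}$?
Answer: $\frac{i \sqrt{695106965}}{119} \approx 221.55 i$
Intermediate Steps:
$W = -2$ ($W = 2 - 4 = -2$)
$G = 0$ ($G = - \frac{0 \frac{1}{-3}}{2} = - \frac{0 \left(- \frac{1}{3}\right)}{2} = \left(- \frac{1}{2}\right) 0 = 0$)
$M{\left(q \right)} = - 2 q^{2}$ ($M{\left(q \right)} = \left(-2 + 0\right) q^{2} = - 2 q^{2}$)
$T{\left(v \right)} = - \frac{1}{119}$ ($T{\left(v \right)} = \frac{1}{-119} = - \frac{1}{119}$)
$\sqrt{T{\left(M{\left(-3 \right)} \right)} - 49086} = \sqrt{- \frac{1}{119} - 49086} = \sqrt{- \frac{5841235}{119}} = \frac{i \sqrt{695106965}}{119}$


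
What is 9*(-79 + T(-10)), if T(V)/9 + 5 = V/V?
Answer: -1035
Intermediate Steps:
T(V) = -36 (T(V) = -45 + 9*(V/V) = -45 + 9*1 = -45 + 9 = -36)
9*(-79 + T(-10)) = 9*(-79 - 36) = 9*(-115) = -1035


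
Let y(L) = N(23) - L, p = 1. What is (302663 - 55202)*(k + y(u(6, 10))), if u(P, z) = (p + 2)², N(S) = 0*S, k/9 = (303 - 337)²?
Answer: 2572357095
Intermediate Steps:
k = 10404 (k = 9*(303 - 337)² = 9*(-34)² = 9*1156 = 10404)
N(S) = 0
u(P, z) = 9 (u(P, z) = (1 + 2)² = 3² = 9)
y(L) = -L (y(L) = 0 - L = -L)
(302663 - 55202)*(k + y(u(6, 10))) = (302663 - 55202)*(10404 - 1*9) = 247461*(10404 - 9) = 247461*10395 = 2572357095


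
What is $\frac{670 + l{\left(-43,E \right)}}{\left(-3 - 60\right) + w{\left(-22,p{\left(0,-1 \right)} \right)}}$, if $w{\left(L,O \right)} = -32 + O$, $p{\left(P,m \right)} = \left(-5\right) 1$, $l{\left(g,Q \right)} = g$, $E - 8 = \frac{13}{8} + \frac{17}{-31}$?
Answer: $- \frac{627}{100} \approx -6.27$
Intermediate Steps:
$E = \frac{2251}{248}$ ($E = 8 + \left(\frac{13}{8} + \frac{17}{-31}\right) = 8 + \left(13 \cdot \frac{1}{8} + 17 \left(- \frac{1}{31}\right)\right) = 8 + \left(\frac{13}{8} - \frac{17}{31}\right) = 8 + \frac{267}{248} = \frac{2251}{248} \approx 9.0766$)
$p{\left(P,m \right)} = -5$
$\frac{670 + l{\left(-43,E \right)}}{\left(-3 - 60\right) + w{\left(-22,p{\left(0,-1 \right)} \right)}} = \frac{670 - 43}{\left(-3 - 60\right) - 37} = \frac{627}{\left(-3 - 60\right) - 37} = \frac{627}{-63 - 37} = \frac{627}{-100} = 627 \left(- \frac{1}{100}\right) = - \frac{627}{100}$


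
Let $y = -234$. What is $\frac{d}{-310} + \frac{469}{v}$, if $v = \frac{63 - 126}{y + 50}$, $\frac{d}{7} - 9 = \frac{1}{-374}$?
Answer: $\frac{285819265}{208692} \approx 1369.6$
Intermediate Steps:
$d = \frac{23555}{374}$ ($d = 63 + \frac{7}{-374} = 63 + 7 \left(- \frac{1}{374}\right) = 63 - \frac{7}{374} = \frac{23555}{374} \approx 62.981$)
$v = \frac{63}{184}$ ($v = \frac{63 - 126}{-234 + 50} = - \frac{63}{-184} = \left(-63\right) \left(- \frac{1}{184}\right) = \frac{63}{184} \approx 0.34239$)
$\frac{d}{-310} + \frac{469}{v} = \frac{23555}{374 \left(-310\right)} + \frac{469}{\frac{63}{184}} = \frac{23555}{374} \left(- \frac{1}{310}\right) + 469 \cdot \frac{184}{63} = - \frac{4711}{23188} + \frac{12328}{9} = \frac{285819265}{208692}$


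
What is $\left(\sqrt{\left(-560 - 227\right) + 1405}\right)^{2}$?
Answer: $618$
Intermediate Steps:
$\left(\sqrt{\left(-560 - 227\right) + 1405}\right)^{2} = \left(\sqrt{-787 + 1405}\right)^{2} = \left(\sqrt{618}\right)^{2} = 618$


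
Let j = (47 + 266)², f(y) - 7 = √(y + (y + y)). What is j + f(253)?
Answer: 97976 + √759 ≈ 98004.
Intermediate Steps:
f(y) = 7 + √3*√y (f(y) = 7 + √(y + (y + y)) = 7 + √(y + 2*y) = 7 + √(3*y) = 7 + √3*√y)
j = 97969 (j = 313² = 97969)
j + f(253) = 97969 + (7 + √3*√253) = 97969 + (7 + √759) = 97976 + √759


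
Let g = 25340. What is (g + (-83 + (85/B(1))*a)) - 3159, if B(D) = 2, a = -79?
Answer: 37481/2 ≈ 18741.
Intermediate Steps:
(g + (-83 + (85/B(1))*a)) - 3159 = (25340 + (-83 + (85/2)*(-79))) - 3159 = (25340 + (-83 - 6715/2)) - 3159 = (25340 - 6881/2) - 3159 = 43799/2 - 3159 = 37481/2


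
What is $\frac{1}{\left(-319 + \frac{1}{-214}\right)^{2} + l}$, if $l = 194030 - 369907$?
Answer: $- \frac{45796}{3394079803} \approx -1.3493 \cdot 10^{-5}$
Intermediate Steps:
$l = -175877$ ($l = 194030 - 369907 = -175877$)
$\frac{1}{\left(-319 + \frac{1}{-214}\right)^{2} + l} = \frac{1}{\left(-319 + \frac{1}{-214}\right)^{2} - 175877} = \frac{1}{\left(-319 - \frac{1}{214}\right)^{2} - 175877} = \frac{1}{\left(- \frac{68267}{214}\right)^{2} - 175877} = \frac{1}{\frac{4660383289}{45796} - 175877} = \frac{1}{- \frac{3394079803}{45796}} = - \frac{45796}{3394079803}$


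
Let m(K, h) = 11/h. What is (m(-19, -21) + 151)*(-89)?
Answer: -281240/21 ≈ -13392.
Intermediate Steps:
(m(-19, -21) + 151)*(-89) = (11/(-21) + 151)*(-89) = (11*(-1/21) + 151)*(-89) = (-11/21 + 151)*(-89) = (3160/21)*(-89) = -281240/21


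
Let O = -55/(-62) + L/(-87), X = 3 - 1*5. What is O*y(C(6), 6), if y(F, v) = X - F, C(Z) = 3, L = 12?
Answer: -6735/1798 ≈ -3.7458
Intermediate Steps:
X = -2 (X = 3 - 5 = -2)
y(F, v) = -2 - F
O = 1347/1798 (O = -55/(-62) + 12/(-87) = -55*(-1/62) + 12*(-1/87) = 55/62 - 4/29 = 1347/1798 ≈ 0.74917)
O*y(C(6), 6) = 1347*(-2 - 1*3)/1798 = 1347*(-2 - 3)/1798 = (1347/1798)*(-5) = -6735/1798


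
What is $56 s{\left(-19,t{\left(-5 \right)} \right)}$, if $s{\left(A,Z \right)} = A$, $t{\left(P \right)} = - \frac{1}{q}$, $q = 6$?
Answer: $-1064$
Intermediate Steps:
$t{\left(P \right)} = - \frac{1}{6}$
$56 s{\left(-19,t{\left(-5 \right)} \right)} = 56 \left(-19\right) = -1064$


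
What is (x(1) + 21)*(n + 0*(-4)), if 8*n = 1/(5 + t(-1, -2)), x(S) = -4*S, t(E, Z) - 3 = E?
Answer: 17/56 ≈ 0.30357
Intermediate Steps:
t(E, Z) = 3 + E
n = 1/56 (n = 1/(8*(5 + (3 - 1))) = 1/(8*(5 + 2)) = (1/8)/7 = (1/8)*(1/7) = 1/56 ≈ 0.017857)
(x(1) + 21)*(n + 0*(-4)) = (-4*1 + 21)*(1/56 + 0*(-4)) = (-4 + 21)*(1/56 + 0) = 17*(1/56) = 17/56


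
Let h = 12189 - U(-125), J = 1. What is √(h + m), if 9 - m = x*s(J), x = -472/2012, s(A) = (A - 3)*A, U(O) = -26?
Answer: 2*√773165827/503 ≈ 110.56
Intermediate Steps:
s(A) = A*(-3 + A) (s(A) = (-3 + A)*A = A*(-3 + A))
x = -118/503 (x = -472*1/2012 = -118/503 ≈ -0.23459)
m = 4291/503 (m = 9 - (-118)*1*(-3 + 1)/503 = 9 - (-118)*1*(-2)/503 = 9 - (-118)*(-2)/503 = 9 - 1*236/503 = 9 - 236/503 = 4291/503 ≈ 8.5308)
h = 12215 (h = 12189 - 1*(-26) = 12189 + 26 = 12215)
√(h + m) = √(12215 + 4291/503) = √(6148436/503) = 2*√773165827/503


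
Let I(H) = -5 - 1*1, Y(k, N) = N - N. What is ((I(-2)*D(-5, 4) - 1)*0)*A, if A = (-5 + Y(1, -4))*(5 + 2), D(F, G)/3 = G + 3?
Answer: 0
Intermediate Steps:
D(F, G) = 9 + 3*G (D(F, G) = 3*(G + 3) = 3*(3 + G) = 9 + 3*G)
Y(k, N) = 0
I(H) = -6 (I(H) = -5 - 1 = -6)
A = -35 (A = (-5 + 0)*(5 + 2) = -5*7 = -35)
((I(-2)*D(-5, 4) - 1)*0)*A = ((-6*(9 + 3*4) - 1)*0)*(-35) = ((-6*(9 + 12) - 1)*0)*(-35) = ((-6*21 - 1)*0)*(-35) = ((-126 - 1)*0)*(-35) = -127*0*(-35) = 0*(-35) = 0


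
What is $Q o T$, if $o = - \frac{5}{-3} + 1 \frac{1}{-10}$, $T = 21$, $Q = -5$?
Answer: $- \frac{329}{2} \approx -164.5$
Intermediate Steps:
$o = \frac{47}{30}$ ($o = \left(-5\right) \left(- \frac{1}{3}\right) + 1 \left(- \frac{1}{10}\right) = \frac{5}{3} - \frac{1}{10} = \frac{47}{30} \approx 1.5667$)
$Q o T = \left(-5\right) \frac{47}{30} \cdot 21 = \left(- \frac{47}{6}\right) 21 = - \frac{329}{2}$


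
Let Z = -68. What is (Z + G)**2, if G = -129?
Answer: 38809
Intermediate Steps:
(Z + G)**2 = (-68 - 129)**2 = (-197)**2 = 38809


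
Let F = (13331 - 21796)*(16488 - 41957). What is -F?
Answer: -215595085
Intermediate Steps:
F = 215595085 (F = -8465*(-25469) = 215595085)
-F = -1*215595085 = -215595085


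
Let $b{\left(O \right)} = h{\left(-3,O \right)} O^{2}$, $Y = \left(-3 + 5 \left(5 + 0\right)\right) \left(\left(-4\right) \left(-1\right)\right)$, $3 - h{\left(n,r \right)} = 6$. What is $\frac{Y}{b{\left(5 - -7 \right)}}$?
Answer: $- \frac{11}{54} \approx -0.2037$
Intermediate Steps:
$h{\left(n,r \right)} = -3$ ($h{\left(n,r \right)} = 3 - 6 = -3$)
$Y = 88$ ($Y = \left(-3 + 5 \cdot 5\right) 4 = \left(-3 + 25\right) 4 = 22 \cdot 4 = 88$)
$b{\left(O \right)} = - 3 O^{2}$
$\frac{Y}{b{\left(5 - -7 \right)}} = \frac{88}{\left(-3\right) \left(5 - -7\right)^{2}} = \frac{88}{\left(-3\right) \left(5 + 7\right)^{2}} = \frac{88}{\left(-3\right) 12^{2}} = \frac{88}{\left(-3\right) 144} = \frac{88}{-432} = 88 \left(- \frac{1}{432}\right) = - \frac{11}{54}$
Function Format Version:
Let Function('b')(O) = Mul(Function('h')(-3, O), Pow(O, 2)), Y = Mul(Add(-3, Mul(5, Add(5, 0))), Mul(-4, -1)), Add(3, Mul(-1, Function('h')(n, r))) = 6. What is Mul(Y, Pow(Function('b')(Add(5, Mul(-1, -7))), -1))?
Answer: Rational(-11, 54) ≈ -0.20370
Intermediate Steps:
Function('h')(n, r) = -3 (Function('h')(n, r) = Add(3, Mul(-1, 6)) = Add(3, -6) = -3)
Y = 88 (Y = Mul(Add(-3, Mul(5, 5)), 4) = Mul(Add(-3, 25), 4) = Mul(22, 4) = 88)
Function('b')(O) = Mul(-3, Pow(O, 2))
Mul(Y, Pow(Function('b')(Add(5, Mul(-1, -7))), -1)) = Mul(88, Pow(Mul(-3, Pow(Add(5, Mul(-1, -7)), 2)), -1)) = Mul(88, Pow(Mul(-3, Pow(Add(5, 7), 2)), -1)) = Mul(88, Pow(Mul(-3, Pow(12, 2)), -1)) = Mul(88, Pow(Mul(-3, 144), -1)) = Mul(88, Pow(-432, -1)) = Mul(88, Rational(-1, 432)) = Rational(-11, 54)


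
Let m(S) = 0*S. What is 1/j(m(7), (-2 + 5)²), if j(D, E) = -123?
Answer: -1/123 ≈ -0.0081301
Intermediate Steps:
m(S) = 0
1/j(m(7), (-2 + 5)²) = 1/(-123) = -1/123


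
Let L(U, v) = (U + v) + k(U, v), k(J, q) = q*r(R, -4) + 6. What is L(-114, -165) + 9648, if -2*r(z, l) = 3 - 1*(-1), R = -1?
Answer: 9705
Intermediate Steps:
r(z, l) = -2 (r(z, l) = -(3 - 1*(-1))/2 = -(3 + 1)/2 = -1/2*4 = -2)
k(J, q) = 6 - 2*q (k(J, q) = q*(-2) + 6 = -2*q + 6 = 6 - 2*q)
L(U, v) = 6 + U - v (L(U, v) = (U + v) + (6 - 2*v) = 6 + U - v)
L(-114, -165) + 9648 = (6 - 114 - 1*(-165)) + 9648 = (6 - 114 + 165) + 9648 = 57 + 9648 = 9705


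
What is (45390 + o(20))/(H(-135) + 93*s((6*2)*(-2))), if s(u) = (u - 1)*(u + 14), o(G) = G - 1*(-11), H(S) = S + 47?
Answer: 45421/23162 ≈ 1.9610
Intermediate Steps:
H(S) = 47 + S
o(G) = 11 + G (o(G) = G + 11 = 11 + G)
s(u) = (-1 + u)*(14 + u)
(45390 + o(20))/(H(-135) + 93*s((6*2)*(-2))) = (45390 + (11 + 20))/((47 - 135) + 93*(-14 + ((6*2)*(-2))² + 13*((6*2)*(-2)))) = (45390 + 31)/(-88 + 93*(-14 + (12*(-2))² + 13*(12*(-2)))) = 45421/(-88 + 93*(-14 + (-24)² + 13*(-24))) = 45421/(-88 + 93*(-14 + 576 - 312)) = 45421/(-88 + 93*250) = 45421/(-88 + 23250) = 45421/23162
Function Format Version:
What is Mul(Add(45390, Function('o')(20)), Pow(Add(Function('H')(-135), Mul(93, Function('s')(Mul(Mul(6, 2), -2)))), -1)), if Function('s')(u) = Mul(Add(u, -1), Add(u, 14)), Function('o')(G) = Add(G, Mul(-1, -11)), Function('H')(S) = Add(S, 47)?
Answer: Rational(45421, 23162) ≈ 1.9610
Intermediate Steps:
Function('H')(S) = Add(47, S)
Function('o')(G) = Add(11, G) (Function('o')(G) = Add(G, 11) = Add(11, G))
Function('s')(u) = Mul(Add(-1, u), Add(14, u))
Mul(Add(45390, Function('o')(20)), Pow(Add(Function('H')(-135), Mul(93, Function('s')(Mul(Mul(6, 2), -2)))), -1)) = Mul(Add(45390, Add(11, 20)), Pow(Add(Add(47, -135), Mul(93, Add(-14, Pow(Mul(Mul(6, 2), -2), 2), Mul(13, Mul(Mul(6, 2), -2))))), -1)) = Mul(Add(45390, 31), Pow(Add(-88, Mul(93, Add(-14, Pow(Mul(12, -2), 2), Mul(13, Mul(12, -2))))), -1)) = Mul(45421, Pow(Add(-88, Mul(93, Add(-14, Pow(-24, 2), Mul(13, -24)))), -1)) = Mul(45421, Pow(Add(-88, Mul(93, Add(-14, 576, -312))), -1)) = Mul(45421, Pow(Add(-88, Mul(93, 250)), -1)) = Mul(45421, Pow(Add(-88, 23250), -1)) = Mul(45421, Pow(23162, -1)) = Mul(45421, Rational(1, 23162)) = Rational(45421, 23162)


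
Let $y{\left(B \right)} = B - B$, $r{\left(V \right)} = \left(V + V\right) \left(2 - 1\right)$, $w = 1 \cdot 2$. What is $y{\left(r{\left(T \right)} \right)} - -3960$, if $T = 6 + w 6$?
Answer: $3960$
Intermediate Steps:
$w = 2$
$T = 18$ ($T = 6 + 2 \cdot 6 = 6 + 12 = 18$)
$r{\left(V \right)} = 2 V$ ($r{\left(V \right)} = 2 V 1 = 2 V$)
$y{\left(B \right)} = 0$
$y{\left(r{\left(T \right)} \right)} - -3960 = 0 - -3960 = 0 + 3960 = 3960$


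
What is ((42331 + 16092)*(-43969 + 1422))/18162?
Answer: -2485723381/18162 ≈ -1.3686e+5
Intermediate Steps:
((42331 + 16092)*(-43969 + 1422))/18162 = (58423*(-42547))*(1/18162) = -2485723381*1/18162 = -2485723381/18162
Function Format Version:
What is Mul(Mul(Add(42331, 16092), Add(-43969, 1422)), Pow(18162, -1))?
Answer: Rational(-2485723381, 18162) ≈ -1.3686e+5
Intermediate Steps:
Mul(Mul(Add(42331, 16092), Add(-43969, 1422)), Pow(18162, -1)) = Mul(Mul(58423, -42547), Rational(1, 18162)) = Mul(-2485723381, Rational(1, 18162)) = Rational(-2485723381, 18162)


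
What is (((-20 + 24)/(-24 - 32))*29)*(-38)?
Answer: 551/7 ≈ 78.714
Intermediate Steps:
(((-20 + 24)/(-24 - 32))*29)*(-38) = ((4/(-56))*29)*(-38) = ((4*(-1/56))*29)*(-38) = -1/14*29*(-38) = -29/14*(-38) = 551/7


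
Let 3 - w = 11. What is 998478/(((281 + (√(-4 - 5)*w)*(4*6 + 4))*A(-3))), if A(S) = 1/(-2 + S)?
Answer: -280572318/106109 - 670977216*I/106109 ≈ -2644.2 - 6323.5*I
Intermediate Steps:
w = -8 (w = 3 - 1*11 = 3 - 11 = -8)
998478/(((281 + (√(-4 - 5)*w)*(4*6 + 4))*A(-3))) = 998478/(((281 + (√(-4 - 5)*(-8))*(4*6 + 4))/(-2 - 3))) = 998478/(((281 + (√(-9)*(-8))*(24 + 4))/(-5))) = 998478/(((281 + ((3*I)*(-8))*28)*(-⅕))) = 998478/(((281 - 24*I*28)*(-⅕))) = 998478/(((281 - 672*I)*(-⅕))) = 998478/(-281/5 + 672*I/5) = 998478*(5*(-281/5 - 672*I/5)/106109) = 4992390*(-281/5 - 672*I/5)/106109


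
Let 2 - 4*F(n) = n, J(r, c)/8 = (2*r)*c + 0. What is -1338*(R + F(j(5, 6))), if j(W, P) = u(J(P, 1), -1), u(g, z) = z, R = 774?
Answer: -2073231/2 ≈ -1.0366e+6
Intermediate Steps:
J(r, c) = 16*c*r (J(r, c) = 8*((2*r)*c + 0) = 8*(2*c*r + 0) = 8*(2*c*r) = 16*c*r)
j(W, P) = -1
F(n) = ½ - n/4
-1338*(R + F(j(5, 6))) = -1338*(774 + (½ - ¼*(-1))) = -1338*(774 + (½ + ¼)) = -1338*(774 + ¾) = -1338*3099/4 = -2073231/2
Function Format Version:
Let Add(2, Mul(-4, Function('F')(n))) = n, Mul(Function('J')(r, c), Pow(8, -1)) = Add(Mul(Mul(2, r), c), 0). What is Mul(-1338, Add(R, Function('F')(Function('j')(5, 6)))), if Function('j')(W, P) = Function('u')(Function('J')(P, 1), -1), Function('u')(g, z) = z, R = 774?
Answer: Rational(-2073231, 2) ≈ -1.0366e+6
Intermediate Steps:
Function('J')(r, c) = Mul(16, c, r) (Function('J')(r, c) = Mul(8, Add(Mul(Mul(2, r), c), 0)) = Mul(8, Add(Mul(2, c, r), 0)) = Mul(8, Mul(2, c, r)) = Mul(16, c, r))
Function('j')(W, P) = -1
Function('F')(n) = Add(Rational(1, 2), Mul(Rational(-1, 4), n))
Mul(-1338, Add(R, Function('F')(Function('j')(5, 6)))) = Mul(-1338, Add(774, Add(Rational(1, 2), Mul(Rational(-1, 4), -1)))) = Mul(-1338, Add(774, Add(Rational(1, 2), Rational(1, 4)))) = Mul(-1338, Add(774, Rational(3, 4))) = Mul(-1338, Rational(3099, 4)) = Rational(-2073231, 2)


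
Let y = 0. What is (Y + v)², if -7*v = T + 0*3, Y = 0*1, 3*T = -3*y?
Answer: 0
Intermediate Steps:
T = 0 (T = (-3*0)/3 = (⅓)*0 = 0)
Y = 0
v = 0 (v = -(0 + 0*3)/7 = -(0 + 0)/7 = -⅐*0 = 0)
(Y + v)² = (0 + 0)² = 0² = 0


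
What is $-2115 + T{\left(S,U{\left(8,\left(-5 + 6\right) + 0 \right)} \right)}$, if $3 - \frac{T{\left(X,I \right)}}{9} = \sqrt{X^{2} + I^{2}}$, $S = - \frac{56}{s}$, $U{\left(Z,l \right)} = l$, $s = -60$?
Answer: $-2088 - \frac{3 \sqrt{421}}{5} \approx -2100.3$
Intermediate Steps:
$S = \frac{14}{15}$ ($S = - \frac{56}{-60} = \left(-56\right) \left(- \frac{1}{60}\right) = \frac{14}{15} \approx 0.93333$)
$T{\left(X,I \right)} = 27 - 9 \sqrt{I^{2} + X^{2}}$ ($T{\left(X,I \right)} = 27 - 9 \sqrt{X^{2} + I^{2}} = 27 - 9 \sqrt{I^{2} + X^{2}}$)
$-2115 + T{\left(S,U{\left(8,\left(-5 + 6\right) + 0 \right)} \right)} = -2115 + \left(27 - 9 \sqrt{\left(\left(-5 + 6\right) + 0\right)^{2} + \left(\frac{14}{15}\right)^{2}}\right) = -2115 + \left(27 - 9 \sqrt{\left(1 + 0\right)^{2} + \frac{196}{225}}\right) = -2115 + \left(27 - 9 \sqrt{1^{2} + \frac{196}{225}}\right) = -2115 + \left(27 - 9 \sqrt{1 + \frac{196}{225}}\right) = -2115 + \left(27 - 9 \sqrt{\frac{421}{225}}\right) = -2115 + \left(27 - 9 \frac{\sqrt{421}}{15}\right) = -2115 + \left(27 - \frac{3 \sqrt{421}}{5}\right) = -2088 - \frac{3 \sqrt{421}}{5}$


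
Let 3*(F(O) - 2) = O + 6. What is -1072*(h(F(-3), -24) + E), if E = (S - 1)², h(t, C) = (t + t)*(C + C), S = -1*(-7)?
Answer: 270144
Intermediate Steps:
F(O) = 4 + O/3 (F(O) = 2 + (O + 6)/3 = 2 + (6 + O)/3 = 2 + (2 + O/3) = 4 + O/3)
S = 7
h(t, C) = 4*C*t (h(t, C) = (2*t)*(2*C) = 4*C*t)
E = 36 (E = (7 - 1)² = 6² = 36)
-1072*(h(F(-3), -24) + E) = -1072*(4*(-24)*(4 + (⅓)*(-3)) + 36) = -1072*(4*(-24)*(4 - 1) + 36) = -1072*(4*(-24)*3 + 36) = -1072*(-288 + 36) = -1072*(-252) = 270144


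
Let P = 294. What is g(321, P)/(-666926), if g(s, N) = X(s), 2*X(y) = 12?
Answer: -3/333463 ≈ -8.9965e-6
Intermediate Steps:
X(y) = 6 (X(y) = (1/2)*12 = 6)
g(s, N) = 6
g(321, P)/(-666926) = 6/(-666926) = 6*(-1/666926) = -3/333463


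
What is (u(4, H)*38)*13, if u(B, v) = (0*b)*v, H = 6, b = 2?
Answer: 0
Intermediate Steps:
u(B, v) = 0 (u(B, v) = (0*2)*v = 0*v = 0)
(u(4, H)*38)*13 = (0*38)*13 = 0*13 = 0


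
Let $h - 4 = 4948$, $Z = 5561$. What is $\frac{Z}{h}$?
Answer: $\frac{5561}{4952} \approx 1.123$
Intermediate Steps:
$h = 4952$ ($h = 4 + 4948 = 4952$)
$\frac{Z}{h} = \frac{5561}{4952}$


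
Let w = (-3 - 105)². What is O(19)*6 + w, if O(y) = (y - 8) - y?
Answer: 11616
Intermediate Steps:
O(y) = -8 (O(y) = (-8 + y) - y = -8)
w = 11664 (w = (-108)² = 11664)
O(19)*6 + w = -8*6 + 11664 = -48 + 11664 = 11616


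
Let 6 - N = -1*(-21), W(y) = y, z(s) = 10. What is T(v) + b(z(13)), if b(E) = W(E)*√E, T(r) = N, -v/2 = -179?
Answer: -15 + 10*√10 ≈ 16.623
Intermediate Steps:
N = -15 (N = 6 - (-1)*(-21) = 6 - 1*21 = 6 - 21 = -15)
v = 358 (v = -2*(-179) = 358)
T(r) = -15
b(E) = E^(3/2) (b(E) = E*√E = E^(3/2))
T(v) + b(z(13)) = -15 + 10^(3/2) = -15 + 10*√10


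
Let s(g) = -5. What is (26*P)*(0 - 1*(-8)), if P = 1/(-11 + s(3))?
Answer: -13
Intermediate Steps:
P = -1/16 (P = 1/(-11 - 5) = 1/(-16) = -1/16 ≈ -0.062500)
(26*P)*(0 - 1*(-8)) = (26*(-1/16))*(0 - 1*(-8)) = -13*(0 + 8)/8 = -13/8*8 = -13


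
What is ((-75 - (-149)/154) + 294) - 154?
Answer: 10159/154 ≈ 65.968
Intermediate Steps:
((-75 - (-149)/154) + 294) - 154 = ((-75 - 1*(-149/154)) + 294) - 154 = ((-75 + 149/154) + 294) - 154 = (-11401/154 + 294) - 154 = 33875/154 - 154 = 10159/154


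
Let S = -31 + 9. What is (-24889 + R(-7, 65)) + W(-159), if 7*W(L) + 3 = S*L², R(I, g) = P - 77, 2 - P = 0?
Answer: -104419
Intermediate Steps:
P = 2 (P = 2 - 1*0 = 2 + 0 = 2)
S = -22
R(I, g) = -75 (R(I, g) = 2 - 77 = -75)
W(L) = -3/7 - 22*L²/7 (W(L) = -3/7 + (-22*L²)/7 = -3/7 - 22*L²/7)
(-24889 + R(-7, 65)) + W(-159) = (-24889 - 75) + (-3/7 - 22/7*(-159)²) = -24964 + (-3/7 - 22/7*25281) = -24964 + (-3/7 - 556182/7) = -24964 - 79455 = -104419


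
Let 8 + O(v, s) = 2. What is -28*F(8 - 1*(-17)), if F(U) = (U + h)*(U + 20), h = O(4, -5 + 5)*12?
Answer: 59220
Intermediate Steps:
O(v, s) = -6 (O(v, s) = -8 + 2 = -6)
h = -72 (h = -6*12 = -72)
F(U) = (-72 + U)*(20 + U) (F(U) = (U - 72)*(U + 20) = (-72 + U)*(20 + U))
-28*F(8 - 1*(-17)) = -28*(-1440 + (8 - 1*(-17))² - 52*(8 - 1*(-17))) = -28*(-1440 + (8 + 17)² - 52*(8 + 17)) = -28*(-1440 + 25² - 52*25) = -28*(-1440 + 625 - 1300) = -28*(-2115) = 59220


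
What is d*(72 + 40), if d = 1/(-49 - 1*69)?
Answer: -56/59 ≈ -0.94915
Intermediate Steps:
d = -1/118 (d = 1/(-49 - 69) = 1/(-118) = -1/118 ≈ -0.0084746)
d*(72 + 40) = -(72 + 40)/118 = -1/118*112 = -56/59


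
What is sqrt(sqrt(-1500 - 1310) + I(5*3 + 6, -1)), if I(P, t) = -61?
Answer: sqrt(-61 + I*sqrt(2810)) ≈ 3.1476 + 8.4207*I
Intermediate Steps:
sqrt(sqrt(-1500 - 1310) + I(5*3 + 6, -1)) = sqrt(sqrt(-1500 - 1310) - 61) = sqrt(sqrt(-2810) - 61) = sqrt(I*sqrt(2810) - 61) = sqrt(-61 + I*sqrt(2810))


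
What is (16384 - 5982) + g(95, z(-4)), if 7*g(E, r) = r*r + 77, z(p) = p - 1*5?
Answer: 72972/7 ≈ 10425.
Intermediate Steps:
z(p) = -5 + p (z(p) = p - 5 = -5 + p)
g(E, r) = 11 + r²/7 (g(E, r) = (r*r + 77)/7 = (r² + 77)/7 = (77 + r²)/7 = 11 + r²/7)
(16384 - 5982) + g(95, z(-4)) = (16384 - 5982) + (11 + (-5 - 4)²/7) = 10402 + (11 + (⅐)*(-9)²) = 10402 + (11 + (⅐)*81) = 10402 + (11 + 81/7) = 10402 + 158/7 = 72972/7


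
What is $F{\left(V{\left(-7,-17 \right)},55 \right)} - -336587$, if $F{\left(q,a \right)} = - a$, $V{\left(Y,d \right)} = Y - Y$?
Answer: $336532$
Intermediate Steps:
$V{\left(Y,d \right)} = 0$
$F{\left(V{\left(-7,-17 \right)},55 \right)} - -336587 = \left(-1\right) 55 - -336587 = -55 + 336587 = 336532$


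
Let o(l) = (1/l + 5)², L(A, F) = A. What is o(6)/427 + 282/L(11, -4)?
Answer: 4345475/169092 ≈ 25.699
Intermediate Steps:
o(l) = (5 + 1/l)²
o(6)/427 + 282/L(11, -4) = ((1 + 5*6)²/6²)/427 + 282/11 = ((1 + 30)²/36)*(1/427) + 282*(1/11) = ((1/36)*31²)*(1/427) + 282/11 = ((1/36)*961)*(1/427) + 282/11 = (961/36)*(1/427) + 282/11 = 961/15372 + 282/11 = 4345475/169092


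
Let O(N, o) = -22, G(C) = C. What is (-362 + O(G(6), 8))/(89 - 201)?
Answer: 24/7 ≈ 3.4286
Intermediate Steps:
(-362 + O(G(6), 8))/(89 - 201) = (-362 - 22)/(89 - 201) = -384/(-112) = -384*(-1/112) = 24/7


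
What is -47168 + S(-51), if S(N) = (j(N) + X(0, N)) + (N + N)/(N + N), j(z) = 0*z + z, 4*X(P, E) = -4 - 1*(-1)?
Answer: -188875/4 ≈ -47219.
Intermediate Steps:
X(P, E) = -¾ (X(P, E) = (-4 - 1*(-1))/4 = (-4 + 1)/4 = (¼)*(-3) = -¾)
j(z) = z (j(z) = 0 + z = z)
S(N) = ¼ + N (S(N) = (N - ¾) + (N + N)/(N + N) = (-¾ + N) + (2*N)/((2*N)) = (-¾ + N) + (2*N)*(1/(2*N)) = (-¾ + N) + 1 = ¼ + N)
-47168 + S(-51) = -47168 + (¼ - 51) = -47168 - 203/4 = -188875/4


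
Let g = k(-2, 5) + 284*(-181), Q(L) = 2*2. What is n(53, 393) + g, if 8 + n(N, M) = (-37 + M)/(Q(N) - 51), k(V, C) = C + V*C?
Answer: -2416955/47 ≈ -51425.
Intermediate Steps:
Q(L) = 4
k(V, C) = C + C*V
g = -51409 (g = 5*(1 - 2) + 284*(-181) = 5*(-1) - 51404 = -5 - 51404 = -51409)
n(N, M) = -339/47 - M/47 (n(N, M) = -8 + (-37 + M)/(4 - 51) = -8 + (-37 + M)/(-47) = -8 + (-37 + M)*(-1/47) = -8 + (37/47 - M/47) = -339/47 - M/47)
n(53, 393) + g = (-339/47 - 1/47*393) - 51409 = (-339/47 - 393/47) - 51409 = -732/47 - 51409 = -2416955/47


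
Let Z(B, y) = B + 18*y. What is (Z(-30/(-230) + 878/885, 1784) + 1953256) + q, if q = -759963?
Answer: 24943141624/20355 ≈ 1.2254e+6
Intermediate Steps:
(Z(-30/(-230) + 878/885, 1784) + 1953256) + q = (((-30/(-230) + 878/885) + 18*1784) + 1953256) - 759963 = (((-30*(-1/230) + 878*(1/885)) + 32112) + 1953256) - 759963 = (((3/23 + 878/885) + 32112) + 1953256) - 759963 = ((22849/20355 + 32112) + 1953256) - 759963 = (653662609/20355 + 1953256) - 759963 = 40412188489/20355 - 759963 = 24943141624/20355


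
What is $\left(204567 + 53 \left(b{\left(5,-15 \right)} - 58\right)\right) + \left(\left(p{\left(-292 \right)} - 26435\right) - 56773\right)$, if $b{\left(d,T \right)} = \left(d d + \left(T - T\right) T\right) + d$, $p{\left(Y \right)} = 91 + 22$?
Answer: $119988$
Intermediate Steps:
$p{\left(Y \right)} = 113$
$b{\left(d,T \right)} = d + d^{2}$ ($b{\left(d,T \right)} = \left(d^{2} + 0 T\right) + d = \left(d^{2} + 0\right) + d = d^{2} + d = d + d^{2}$)
$\left(204567 + 53 \left(b{\left(5,-15 \right)} - 58\right)\right) + \left(\left(p{\left(-292 \right)} - 26435\right) - 56773\right) = \left(204567 + 53 \left(5 \left(1 + 5\right) - 58\right)\right) + \left(\left(113 - 26435\right) - 56773\right) = \left(204567 + 53 \left(5 \cdot 6 - 58\right)\right) - 83095 = \left(204567 + 53 \left(30 - 58\right)\right) - 83095 = \left(204567 + 53 \left(-28\right)\right) - 83095 = \left(204567 - 1484\right) - 83095 = 203083 - 83095 = 119988$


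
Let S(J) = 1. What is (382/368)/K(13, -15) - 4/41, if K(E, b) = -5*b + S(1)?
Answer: -48105/573344 ≈ -0.083902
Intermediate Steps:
K(E, b) = 1 - 5*b (K(E, b) = -5*b + 1 = 1 - 5*b)
(382/368)/K(13, -15) - 4/41 = (382/368)/(1 - 5*(-15)) - 4/41 = (382*(1/368))/(1 + 75) - 4*1/41 = (191/184)/76 - 4/41 = (191/184)*(1/76) - 4/41 = 191/13984 - 4/41 = -48105/573344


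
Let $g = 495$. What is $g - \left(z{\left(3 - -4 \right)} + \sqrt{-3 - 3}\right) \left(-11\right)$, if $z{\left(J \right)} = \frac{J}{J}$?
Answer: $506 + 11 i \sqrt{6} \approx 506.0 + 26.944 i$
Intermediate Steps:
$z{\left(J \right)} = 1$
$g - \left(z{\left(3 - -4 \right)} + \sqrt{-3 - 3}\right) \left(-11\right) = 495 - \left(1 + \sqrt{-3 - 3}\right) \left(-11\right) = 495 - \left(1 + \sqrt{-6}\right) \left(-11\right) = 495 - \left(1 + i \sqrt{6}\right) \left(-11\right) = 495 - \left(-11 - 11 i \sqrt{6}\right) = 495 + \left(11 + 11 i \sqrt{6}\right) = 506 + 11 i \sqrt{6}$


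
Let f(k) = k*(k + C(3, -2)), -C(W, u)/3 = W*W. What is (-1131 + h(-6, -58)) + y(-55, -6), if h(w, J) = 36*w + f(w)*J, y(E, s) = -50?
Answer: -12881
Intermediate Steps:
C(W, u) = -3*W² (C(W, u) = -3*W*W = -3*W²)
f(k) = k*(-27 + k) (f(k) = k*(k - 3*3²) = k*(k - 3*9) = k*(k - 27) = k*(-27 + k))
h(w, J) = 36*w + J*w*(-27 + w) (h(w, J) = 36*w + (w*(-27 + w))*J = 36*w + J*w*(-27 + w))
(-1131 + h(-6, -58)) + y(-55, -6) = (-1131 - 6*(36 - 58*(-27 - 6))) - 50 = (-1131 - 6*(36 - 58*(-33))) - 50 = (-1131 - 6*(36 + 1914)) - 50 = (-1131 - 6*1950) - 50 = (-1131 - 11700) - 50 = -12831 - 50 = -12881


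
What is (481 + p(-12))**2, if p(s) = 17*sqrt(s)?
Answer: 227893 + 32708*I*sqrt(3) ≈ 2.2789e+5 + 56652.0*I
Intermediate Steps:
(481 + p(-12))**2 = (481 + 17*sqrt(-12))**2 = (481 + 17*(2*I*sqrt(3)))**2 = (481 + 34*I*sqrt(3))**2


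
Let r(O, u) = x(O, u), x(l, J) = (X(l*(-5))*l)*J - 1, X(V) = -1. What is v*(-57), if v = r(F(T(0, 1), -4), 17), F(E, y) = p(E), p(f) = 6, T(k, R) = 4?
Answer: 5871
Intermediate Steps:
F(E, y) = 6
x(l, J) = -1 - J*l (x(l, J) = (-l)*J - 1 = -J*l - 1 = -1 - J*l)
r(O, u) = -1 - O*u (r(O, u) = -1 - u*O = -1 - O*u)
v = -103 (v = -1 - 1*6*17 = -1 - 102 = -103)
v*(-57) = -103*(-57) = 5871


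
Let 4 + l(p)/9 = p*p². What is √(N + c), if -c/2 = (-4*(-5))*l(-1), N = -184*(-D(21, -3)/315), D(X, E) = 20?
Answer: 2*√199738/21 ≈ 42.564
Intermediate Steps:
l(p) = -36 + 9*p³ (l(p) = -36 + 9*(p*p²) = -36 + 9*p³)
N = 736/63 (N = -184/((-315/20)) = -184/((-315*1/20)) = -184/(-63/4) = -184*(-4/63) = 736/63 ≈ 11.683)
c = 1800 (c = -2*(-4*(-5))*(-36 + 9*(-1)³) = -40*(-36 + 9*(-1)) = -40*(-36 - 9) = -40*(-45) = -2*(-900) = 1800)
√(N + c) = √(736/63 + 1800) = √(114136/63) = 2*√199738/21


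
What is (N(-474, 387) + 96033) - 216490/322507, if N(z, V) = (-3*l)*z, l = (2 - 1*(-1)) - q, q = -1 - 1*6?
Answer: 35557147781/322507 ≈ 1.1025e+5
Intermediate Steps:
q = -7 (q = -1 - 6 = -7)
l = 10 (l = (2 - 1*(-1)) - 1*(-7) = (2 + 1) + 7 = 3 + 7 = 10)
N(z, V) = -30*z (N(z, V) = (-3*10)*z = -30*z)
(N(-474, 387) + 96033) - 216490/322507 = (-30*(-474) + 96033) - 216490/322507 = (14220 + 96033) - 216490*1/322507 = 110253 - 216490/322507 = 35557147781/322507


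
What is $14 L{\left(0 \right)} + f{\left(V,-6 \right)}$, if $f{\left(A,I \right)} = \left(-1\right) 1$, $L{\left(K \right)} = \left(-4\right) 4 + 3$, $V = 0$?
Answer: $-183$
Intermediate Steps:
$L{\left(K \right)} = -13$ ($L{\left(K \right)} = -16 + 3 = -13$)
$f{\left(A,I \right)} = -1$
$14 L{\left(0 \right)} + f{\left(V,-6 \right)} = 14 \left(-13\right) - 1 = -182 - 1 = -183$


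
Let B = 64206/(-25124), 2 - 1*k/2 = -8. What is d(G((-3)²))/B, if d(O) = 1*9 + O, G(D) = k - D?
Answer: -251240/32103 ≈ -7.8261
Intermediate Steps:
k = 20 (k = 4 - 2*(-8) = 4 + 16 = 20)
G(D) = 20 - D
B = -32103/12562 (B = 64206*(-1/25124) = -32103/12562 ≈ -2.5556)
d(O) = 9 + O
d(G((-3)²))/B = (9 + (20 - 1*(-3)²))/(-32103/12562) = (9 + (20 - 1*9))*(-12562/32103) = (9 + (20 - 9))*(-12562/32103) = (9 + 11)*(-12562/32103) = 20*(-12562/32103) = -251240/32103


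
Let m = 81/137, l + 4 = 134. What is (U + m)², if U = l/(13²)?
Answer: 5870929/3171961 ≈ 1.8509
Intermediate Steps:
l = 130 (l = -4 + 134 = 130)
m = 81/137 (m = 81*(1/137) = 81/137 ≈ 0.59124)
U = 10/13 (U = 130/(13²) = 130/169 = 130*(1/169) = 10/13 ≈ 0.76923)
(U + m)² = (10/13 + 81/137)² = (2423/1781)² = 5870929/3171961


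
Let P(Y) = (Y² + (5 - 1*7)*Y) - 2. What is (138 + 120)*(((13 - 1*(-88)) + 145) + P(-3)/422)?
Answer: 13393425/211 ≈ 63476.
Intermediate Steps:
P(Y) = -2 + Y² - 2*Y (P(Y) = (Y² + (5 - 7)*Y) - 2 = (Y² - 2*Y) - 2 = -2 + Y² - 2*Y)
(138 + 120)*(((13 - 1*(-88)) + 145) + P(-3)/422) = (138 + 120)*(((13 - 1*(-88)) + 145) + (-2 + (-3)² - 2*(-3))/422) = 258*(((13 + 88) + 145) + (-2 + 9 + 6)*(1/422)) = 258*((101 + 145) + 13*(1/422)) = 258*(246 + 13/422) = 258*(103825/422) = 13393425/211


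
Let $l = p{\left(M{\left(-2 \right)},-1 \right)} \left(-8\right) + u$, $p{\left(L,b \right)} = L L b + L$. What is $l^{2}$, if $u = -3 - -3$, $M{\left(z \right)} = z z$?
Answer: $9216$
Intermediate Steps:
$M{\left(z \right)} = z^{2}$
$p{\left(L,b \right)} = L + b L^{2}$ ($p{\left(L,b \right)} = L^{2} b + L = b L^{2} + L = L + b L^{2}$)
$u = 0$ ($u = -3 + 3 = 0$)
$l = 96$ ($l = \left(-2\right)^{2} \left(1 + \left(-2\right)^{2} \left(-1\right)\right) \left(-8\right) + 0 = 4 \left(1 + 4 \left(-1\right)\right) \left(-8\right) + 0 = 4 \left(1 - 4\right) \left(-8\right) + 0 = 4 \left(-3\right) \left(-8\right) + 0 = \left(-12\right) \left(-8\right) + 0 = 96 + 0 = 96$)
$l^{2} = 96^{2} = 9216$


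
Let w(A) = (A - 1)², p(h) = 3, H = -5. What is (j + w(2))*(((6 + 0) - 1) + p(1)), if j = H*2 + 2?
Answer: -56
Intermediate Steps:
j = -8 (j = -5*2 + 2 = -10 + 2 = -8)
w(A) = (-1 + A)²
(j + w(2))*(((6 + 0) - 1) + p(1)) = (-8 + (-1 + 2)²)*(((6 + 0) - 1) + 3) = (-8 + 1²)*((6 - 1) + 3) = (-8 + 1)*(5 + 3) = -7*8 = -56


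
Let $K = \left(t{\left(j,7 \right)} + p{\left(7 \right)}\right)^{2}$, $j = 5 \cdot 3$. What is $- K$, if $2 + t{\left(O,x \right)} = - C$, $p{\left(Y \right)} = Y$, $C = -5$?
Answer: $-100$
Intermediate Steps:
$j = 15$
$t{\left(O,x \right)} = 3$ ($t{\left(O,x \right)} = -2 - -5 = -2 + 5 = 3$)
$K = 100$ ($K = \left(3 + 7\right)^{2} = 10^{2} = 100$)
$- K = \left(-1\right) 100 = -100$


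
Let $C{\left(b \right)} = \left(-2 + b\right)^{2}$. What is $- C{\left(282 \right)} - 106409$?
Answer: $-184809$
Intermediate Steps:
$- C{\left(282 \right)} - 106409 = - \left(-2 + 282\right)^{2} - 106409 = - 280^{2} - 106409 = \left(-1\right) 78400 - 106409 = -78400 - 106409 = -184809$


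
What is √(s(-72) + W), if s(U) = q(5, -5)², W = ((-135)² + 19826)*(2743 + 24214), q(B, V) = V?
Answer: 4*√64108802 ≈ 32027.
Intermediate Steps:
W = 1025740807 (W = (18225 + 19826)*26957 = 38051*26957 = 1025740807)
s(U) = 25 (s(U) = (-5)² = 25)
√(s(-72) + W) = √(25 + 1025740807) = √1025740832 = 4*√64108802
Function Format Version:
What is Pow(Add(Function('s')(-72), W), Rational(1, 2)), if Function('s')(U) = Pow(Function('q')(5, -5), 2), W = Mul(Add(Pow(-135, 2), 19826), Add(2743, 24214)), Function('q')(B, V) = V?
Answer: Mul(4, Pow(64108802, Rational(1, 2))) ≈ 32027.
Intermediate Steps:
W = 1025740807 (W = Mul(Add(18225, 19826), 26957) = Mul(38051, 26957) = 1025740807)
Function('s')(U) = 25 (Function('s')(U) = Pow(-5, 2) = 25)
Pow(Add(Function('s')(-72), W), Rational(1, 2)) = Pow(Add(25, 1025740807), Rational(1, 2)) = Pow(1025740832, Rational(1, 2)) = Mul(4, Pow(64108802, Rational(1, 2)))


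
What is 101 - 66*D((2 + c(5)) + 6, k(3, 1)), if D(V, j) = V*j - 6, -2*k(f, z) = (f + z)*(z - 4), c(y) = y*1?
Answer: -4651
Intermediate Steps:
c(y) = y
k(f, z) = -(-4 + z)*(f + z)/2 (k(f, z) = -(f + z)*(z - 4)/2 = -(f + z)*(-4 + z)/2 = -(-4 + z)*(f + z)/2)
D(V, j) = -6 + V*j
101 - 66*D((2 + c(5)) + 6, k(3, 1)) = 101 - 66*(-6 + ((2 + 5) + 6)*(2*3 + 2*1 - ½*1² - ½*3*1)) = 101 - 66*(-6 + (7 + 6)*(6 + 2 - ½*1 - 3/2)) = 101 - 66*(-6 + 13*(6 + 2 - ½ - 3/2)) = 101 - 66*(-6 + 13*6) = 101 - 66*(-6 + 78) = 101 - 66*72 = 101 - 4752 = -4651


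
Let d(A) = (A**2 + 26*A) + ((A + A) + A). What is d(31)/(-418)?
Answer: -930/209 ≈ -4.4498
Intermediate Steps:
d(A) = A**2 + 29*A (d(A) = (A**2 + 26*A) + (2*A + A) = (A**2 + 26*A) + 3*A = A**2 + 29*A)
d(31)/(-418) = (31*(29 + 31))/(-418) = (31*60)*(-1/418) = 1860*(-1/418) = -930/209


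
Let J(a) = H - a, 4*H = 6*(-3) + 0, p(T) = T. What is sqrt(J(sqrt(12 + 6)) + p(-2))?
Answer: sqrt(-26 - 12*sqrt(2))/2 ≈ 3.2776*I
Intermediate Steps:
H = -9/2 (H = (6*(-3) + 0)/4 = (-18 + 0)/4 = (1/4)*(-18) = -9/2 ≈ -4.5000)
J(a) = -9/2 - a
sqrt(J(sqrt(12 + 6)) + p(-2)) = sqrt((-9/2 - sqrt(12 + 6)) - 2) = sqrt((-9/2 - sqrt(18)) - 2) = sqrt((-9/2 - 3*sqrt(2)) - 2) = sqrt(-13/2 - 3*sqrt(2))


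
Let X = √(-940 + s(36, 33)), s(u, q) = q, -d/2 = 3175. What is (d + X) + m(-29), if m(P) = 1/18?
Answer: -114299/18 + I*√907 ≈ -6349.9 + 30.116*I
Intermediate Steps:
d = -6350 (d = -2*3175 = -6350)
m(P) = 1/18
X = I*√907 (X = √(-940 + 33) = √(-907) = I*√907 ≈ 30.116*I)
(d + X) + m(-29) = (-6350 + I*√907) + 1/18 = -114299/18 + I*√907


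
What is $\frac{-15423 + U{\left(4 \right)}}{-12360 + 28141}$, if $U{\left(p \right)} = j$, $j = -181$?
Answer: $- \frac{15604}{15781} \approx -0.98878$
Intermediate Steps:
$U{\left(p \right)} = -181$
$\frac{-15423 + U{\left(4 \right)}}{-12360 + 28141} = \frac{-15423 - 181}{-12360 + 28141} = - \frac{15604}{15781}$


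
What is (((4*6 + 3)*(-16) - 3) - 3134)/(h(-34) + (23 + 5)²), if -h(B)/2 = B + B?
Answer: -3569/920 ≈ -3.8793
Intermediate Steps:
h(B) = -4*B (h(B) = -2*(B + B) = -4*B)
(((4*6 + 3)*(-16) - 3) - 3134)/(h(-34) + (23 + 5)²) = (((4*6 + 3)*(-16) - 3) - 3134)/(-4*(-34) + (23 + 5)²) = (((24 + 3)*(-16) - 3) - 3134)/(136 + 28²) = ((27*(-16) - 3) - 3134)/(136 + 784) = ((-432 - 3) - 3134)/920 = (-435 - 3134)*(1/920) = -3569*1/920 = -3569/920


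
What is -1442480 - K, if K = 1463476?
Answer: -2905956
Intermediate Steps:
-1442480 - K = -1442480 - 1*1463476 = -1442480 - 1463476 = -2905956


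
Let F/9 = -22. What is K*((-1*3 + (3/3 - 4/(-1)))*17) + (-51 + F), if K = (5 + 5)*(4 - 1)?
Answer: 771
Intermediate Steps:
F = -198 (F = 9*(-22) = -198)
K = 30 (K = 10*3 = 30)
K*((-1*3 + (3/3 - 4/(-1)))*17) + (-51 + F) = 30*((-1*3 + (3/3 - 4/(-1)))*17) + (-51 - 198) = 30*((-3 + (3*(1/3) - 4*(-1)))*17) - 249 = 30*((-3 + (1 + 4))*17) - 249 = 30*((-3 + 5)*17) - 249 = 30*(2*17) - 249 = 30*34 - 249 = 1020 - 249 = 771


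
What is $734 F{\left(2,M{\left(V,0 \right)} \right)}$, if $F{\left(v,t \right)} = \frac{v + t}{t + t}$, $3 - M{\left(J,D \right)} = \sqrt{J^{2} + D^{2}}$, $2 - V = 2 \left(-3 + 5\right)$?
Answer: $1101$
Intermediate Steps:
$V = -2$ ($V = 2 - 2 \left(-3 + 5\right) = 2 - 2 \cdot 2 = 2 - 4 = -2$)
$M{\left(J,D \right)} = 3 - \sqrt{D^{2} + J^{2}}$ ($M{\left(J,D \right)} = 3 - \sqrt{J^{2} + D^{2}} = 3 - \sqrt{D^{2} + J^{2}}$)
$F{\left(v,t \right)} = \frac{t + v}{2 t}$
$734 F{\left(2,M{\left(V,0 \right)} \right)} = 734 \frac{\left(3 - \sqrt{0^{2} + \left(-2\right)^{2}}\right) + 2}{2 \left(3 - \sqrt{0^{2} + \left(-2\right)^{2}}\right)} = 734 \frac{\left(3 - \sqrt{0 + 4}\right) + 2}{2 \left(3 - \sqrt{0 + 4}\right)} = 734 \frac{\left(3 - \sqrt{4}\right) + 2}{2 \left(3 - \sqrt{4}\right)} = 734 \frac{\left(3 - 2\right) + 2}{2 \left(3 - 2\right)} = 734 \frac{1 + 2}{2 \cdot 1} = 734 \cdot \frac{1}{2} \cdot 1 \cdot 3 = 734 \cdot \frac{3}{2} = 1101$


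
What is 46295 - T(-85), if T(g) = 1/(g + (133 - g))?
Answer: 6157234/133 ≈ 46295.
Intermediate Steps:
T(g) = 1/133
46295 - T(-85) = 46295 - 1*1/133 = 46295 - 1/133 = 6157234/133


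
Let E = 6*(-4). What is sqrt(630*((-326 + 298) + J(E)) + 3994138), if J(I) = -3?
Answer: 44*sqrt(2053) ≈ 1993.6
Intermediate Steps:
E = -24
sqrt(630*((-326 + 298) + J(E)) + 3994138) = sqrt(630*((-326 + 298) - 3) + 3994138) = sqrt(630*(-28 - 3) + 3994138) = sqrt(630*(-31) + 3994138) = sqrt(-19530 + 3994138) = sqrt(3974608) = 44*sqrt(2053)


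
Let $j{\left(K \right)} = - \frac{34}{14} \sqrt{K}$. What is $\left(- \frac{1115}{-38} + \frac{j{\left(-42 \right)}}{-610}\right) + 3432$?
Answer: $\frac{131531}{38} + \frac{17 i \sqrt{42}}{4270} \approx 3461.3 + 0.025802 i$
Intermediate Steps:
$j{\left(K \right)} = - \frac{17 \sqrt{K}}{7}$ ($j{\left(K \right)} = \left(-34\right) \frac{1}{14} \sqrt{K} = - \frac{17 \sqrt{K}}{7}$)
$\left(- \frac{1115}{-38} + \frac{j{\left(-42 \right)}}{-610}\right) + 3432 = \left(- \frac{1115}{-38} + \frac{\left(- \frac{17}{7}\right) \sqrt{-42}}{-610}\right) + 3432 = \left(\left(-1115\right) \left(- \frac{1}{38}\right) + - \frac{17 i \sqrt{42}}{7} \left(- \frac{1}{610}\right)\right) + 3432 = \left(\frac{1115}{38} + - \frac{17 i \sqrt{42}}{7} \left(- \frac{1}{610}\right)\right) + 3432 = \left(\frac{1115}{38} + \frac{17 i \sqrt{42}}{4270}\right) + 3432 = \frac{131531}{38} + \frac{17 i \sqrt{42}}{4270}$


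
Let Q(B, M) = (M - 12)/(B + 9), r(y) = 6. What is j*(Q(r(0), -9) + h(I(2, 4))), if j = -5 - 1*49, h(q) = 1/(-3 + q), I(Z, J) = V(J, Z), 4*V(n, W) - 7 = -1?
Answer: 558/5 ≈ 111.60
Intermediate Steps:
V(n, W) = 3/2 (V(n, W) = 7/4 + (1/4)*(-1) = 7/4 - 1/4 = 3/2)
I(Z, J) = 3/2
j = -54 (j = -5 - 49 = -54)
Q(B, M) = (-12 + M)/(9 + B)
j*(Q(r(0), -9) + h(I(2, 4))) = -54*((-12 - 9)/(9 + 6) + 1/(-3 + 3/2)) = -54*(-21/15 + 1/(-3/2)) = -54*((1/15)*(-21) - 2/3) = -54*(-7/5 - 2/3) = -54*(-31/15) = 558/5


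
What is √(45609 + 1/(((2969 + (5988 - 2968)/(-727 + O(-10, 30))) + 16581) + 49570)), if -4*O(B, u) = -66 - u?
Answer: √26918737205897140855/24294170 ≈ 213.56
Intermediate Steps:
O(B, u) = 33/2 + u/4 (O(B, u) = -(-66 - u)/4 = 33/2 + u/4)
√(45609 + 1/(((2969 + (5988 - 2968)/(-727 + O(-10, 30))) + 16581) + 49570)) = √(45609 + 1/(((2969 + (5988 - 2968)/(-727 + (33/2 + (¼)*30))) + 16581) + 49570)) = √(45609 + 1/(((2969 + 3020/(-727 + (33/2 + 15/2))) + 16581) + 49570)) = √(45609 + 1/(((2969 + 3020/(-727 + 24)) + 16581) + 49570)) = √(45609 + 1/(((2969 + 3020/(-703)) + 16581) + 49570)) = √(45609 + 1/(((2969 + 3020*(-1/703)) + 16581) + 49570)) = √(45609 + 1/(((2969 - 3020/703) + 16581) + 49570)) = √(45609 + 1/((2084187/703 + 16581) + 49570)) = √(45609 + 1/(13740630/703 + 49570)) = √(45609 + 1/(48588340/703)) = √(45609 + 703/48588340) = √(2216065599763/48588340) = √26918737205897140855/24294170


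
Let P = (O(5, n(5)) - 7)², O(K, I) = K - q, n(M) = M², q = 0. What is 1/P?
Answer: ¼ ≈ 0.25000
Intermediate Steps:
O(K, I) = K (O(K, I) = K - 1*0 = K + 0 = K)
P = 4 (P = (5 - 7)² = (-2)² = 4)
1/P = 1/4 = ¼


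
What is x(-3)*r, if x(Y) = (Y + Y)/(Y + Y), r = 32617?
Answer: 32617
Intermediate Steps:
x(Y) = 1 (x(Y) = (2*Y)/((2*Y)) = (2*Y)*(1/(2*Y)) = 1)
x(-3)*r = 1*32617 = 32617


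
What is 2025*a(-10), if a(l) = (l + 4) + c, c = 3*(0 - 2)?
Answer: -24300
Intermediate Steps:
c = -6 (c = 3*(-2) = -6)
a(l) = -2 + l (a(l) = (l + 4) - 6 = (4 + l) - 6 = -2 + l)
2025*a(-10) = 2025*(-2 - 10) = 2025*(-12) = -24300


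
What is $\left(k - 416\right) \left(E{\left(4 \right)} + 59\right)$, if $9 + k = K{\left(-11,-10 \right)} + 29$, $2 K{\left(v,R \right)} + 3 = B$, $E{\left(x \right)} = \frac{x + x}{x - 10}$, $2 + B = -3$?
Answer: $- \frac{69200}{3} \approx -23067.0$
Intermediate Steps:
$B = -5$ ($B = -2 - 3 = -5$)
$E{\left(x \right)} = \frac{2 x}{-10 + x}$
$K{\left(v,R \right)} = -4$ ($K{\left(v,R \right)} = - \frac{3}{2} + \frac{1}{2} \left(-5\right) = - \frac{3}{2} - \frac{5}{2} = -4$)
$k = 16$ ($k = -9 + \left(-4 + 29\right) = -9 + 25 = 16$)
$\left(k - 416\right) \left(E{\left(4 \right)} + 59\right) = \left(16 - 416\right) \left(2 \cdot 4 \frac{1}{-10 + 4} + 59\right) = - 400 \left(2 \cdot 4 \frac{1}{-6} + 59\right) = - 400 \left(2 \cdot 4 \left(- \frac{1}{6}\right) + 59\right) = - 400 \left(- \frac{4}{3} + 59\right) = \left(-400\right) \frac{173}{3} = - \frac{69200}{3}$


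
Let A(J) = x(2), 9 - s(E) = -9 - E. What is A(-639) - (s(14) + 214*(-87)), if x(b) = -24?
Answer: 18562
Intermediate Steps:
s(E) = 18 + E (s(E) = 9 - (-9 - E) = 9 + (9 + E) = 18 + E)
A(J) = -24
A(-639) - (s(14) + 214*(-87)) = -24 - ((18 + 14) + 214*(-87)) = -24 - (32 - 18618) = -24 - 1*(-18586) = -24 + 18586 = 18562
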